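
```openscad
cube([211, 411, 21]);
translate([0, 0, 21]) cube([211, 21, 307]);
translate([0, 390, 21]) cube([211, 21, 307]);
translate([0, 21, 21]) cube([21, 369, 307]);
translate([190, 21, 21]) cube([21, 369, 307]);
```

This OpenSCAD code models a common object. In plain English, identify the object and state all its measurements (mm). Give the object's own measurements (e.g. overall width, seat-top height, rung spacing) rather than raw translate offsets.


An open-topped rectangular box: outside dimensions 211×411×328 mm, with a uniform wall and base thickness of 21 mm. The base is a full 211×411 slab on the floor; four walls sit on top of the base. The front and back walls (the −y and +y sides) span the full width; the two side walls fit between them.


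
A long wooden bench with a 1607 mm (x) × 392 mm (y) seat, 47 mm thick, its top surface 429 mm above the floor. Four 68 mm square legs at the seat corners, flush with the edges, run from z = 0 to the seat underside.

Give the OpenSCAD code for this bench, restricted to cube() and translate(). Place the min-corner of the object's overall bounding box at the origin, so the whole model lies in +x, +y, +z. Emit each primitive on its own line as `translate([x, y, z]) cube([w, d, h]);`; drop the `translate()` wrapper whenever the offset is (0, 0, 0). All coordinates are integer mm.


// leg_h = 429 − 47 = 382
translate([0, 0, 382]) cube([1607, 392, 47]);
cube([68, 68, 382]);
translate([0, 324, 0]) cube([68, 68, 382]);
translate([1539, 0, 0]) cube([68, 68, 382]);
translate([1539, 324, 0]) cube([68, 68, 382]);


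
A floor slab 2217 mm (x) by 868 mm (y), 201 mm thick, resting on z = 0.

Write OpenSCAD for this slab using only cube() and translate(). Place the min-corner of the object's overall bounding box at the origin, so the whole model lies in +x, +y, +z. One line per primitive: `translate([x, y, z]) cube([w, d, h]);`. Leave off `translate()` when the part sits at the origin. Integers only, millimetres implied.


cube([2217, 868, 201]);


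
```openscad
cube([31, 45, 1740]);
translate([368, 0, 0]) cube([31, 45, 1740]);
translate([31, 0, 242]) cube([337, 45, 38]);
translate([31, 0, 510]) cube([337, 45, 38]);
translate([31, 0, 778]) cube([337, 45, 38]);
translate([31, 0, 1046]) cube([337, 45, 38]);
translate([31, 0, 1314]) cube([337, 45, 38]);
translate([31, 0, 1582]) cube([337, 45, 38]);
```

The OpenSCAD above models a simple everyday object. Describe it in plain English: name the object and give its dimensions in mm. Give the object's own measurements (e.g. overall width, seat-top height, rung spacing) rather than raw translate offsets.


A straight ladder. Two 31×45 mm vertical rails, 1740 mm tall, stand 399 mm apart (outside-to-outside) with their front faces coplanar on the −y side. 6 rungs, each 45 mm deep and 38 mm tall, span between the inner faces of the rails, front faces flush with the rails. The lowest rung's underside is at z = 242 mm and rungs are spaced 268 mm apart (underside to underside).


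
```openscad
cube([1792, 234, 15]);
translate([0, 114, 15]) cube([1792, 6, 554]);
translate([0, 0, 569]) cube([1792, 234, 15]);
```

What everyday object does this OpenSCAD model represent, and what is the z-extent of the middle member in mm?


An I-beam. The web height is 554 mm.

Two wide flanges with a thin centred web — an I-beam. Overall 584 mm minus two 15 mm flanges gives a web of 584 − 2·15 = 554 mm.


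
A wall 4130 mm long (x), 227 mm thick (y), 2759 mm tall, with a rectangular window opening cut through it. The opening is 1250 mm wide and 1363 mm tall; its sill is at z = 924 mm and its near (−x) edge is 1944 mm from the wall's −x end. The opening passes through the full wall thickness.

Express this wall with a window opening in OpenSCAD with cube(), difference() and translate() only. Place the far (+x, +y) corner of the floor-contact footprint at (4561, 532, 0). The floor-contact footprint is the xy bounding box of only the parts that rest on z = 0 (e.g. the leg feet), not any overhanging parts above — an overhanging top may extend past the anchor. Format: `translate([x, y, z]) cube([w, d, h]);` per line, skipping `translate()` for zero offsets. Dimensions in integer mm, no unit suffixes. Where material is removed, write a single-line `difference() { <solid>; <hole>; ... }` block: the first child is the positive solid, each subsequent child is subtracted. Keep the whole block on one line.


difference() { translate([431, 305, 0]) cube([4130, 227, 2759]); translate([2375, 305, 924]) cube([1250, 227, 1363]); }


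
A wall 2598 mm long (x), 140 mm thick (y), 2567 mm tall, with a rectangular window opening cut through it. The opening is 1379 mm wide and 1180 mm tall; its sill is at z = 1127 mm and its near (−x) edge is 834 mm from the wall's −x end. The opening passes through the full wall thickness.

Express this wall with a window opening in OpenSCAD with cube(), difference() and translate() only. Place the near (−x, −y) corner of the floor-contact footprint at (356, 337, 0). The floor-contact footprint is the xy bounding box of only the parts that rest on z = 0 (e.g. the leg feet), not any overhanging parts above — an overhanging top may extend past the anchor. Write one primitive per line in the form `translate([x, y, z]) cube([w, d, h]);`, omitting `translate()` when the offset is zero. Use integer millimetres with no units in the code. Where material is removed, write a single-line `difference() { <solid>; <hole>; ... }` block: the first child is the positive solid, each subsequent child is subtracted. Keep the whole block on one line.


difference() { translate([356, 337, 0]) cube([2598, 140, 2567]); translate([1190, 337, 1127]) cube([1379, 140, 1180]); }


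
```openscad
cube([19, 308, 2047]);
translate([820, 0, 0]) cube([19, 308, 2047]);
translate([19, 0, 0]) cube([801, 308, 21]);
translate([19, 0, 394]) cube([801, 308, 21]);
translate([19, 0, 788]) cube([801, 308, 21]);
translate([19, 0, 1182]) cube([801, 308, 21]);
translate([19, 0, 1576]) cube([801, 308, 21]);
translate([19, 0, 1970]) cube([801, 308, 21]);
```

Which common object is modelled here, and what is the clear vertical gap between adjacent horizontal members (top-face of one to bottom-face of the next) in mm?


A bookshelf. The clear shelf gap is 373 mm.

Two tall side panels with 6 horizontal boards between them — a bookshelf. The first two shelf undersides are at z = 0 and z = 394; with shelf thickness 21, the clear gap is 394 − 0 − 21 = 373 mm.


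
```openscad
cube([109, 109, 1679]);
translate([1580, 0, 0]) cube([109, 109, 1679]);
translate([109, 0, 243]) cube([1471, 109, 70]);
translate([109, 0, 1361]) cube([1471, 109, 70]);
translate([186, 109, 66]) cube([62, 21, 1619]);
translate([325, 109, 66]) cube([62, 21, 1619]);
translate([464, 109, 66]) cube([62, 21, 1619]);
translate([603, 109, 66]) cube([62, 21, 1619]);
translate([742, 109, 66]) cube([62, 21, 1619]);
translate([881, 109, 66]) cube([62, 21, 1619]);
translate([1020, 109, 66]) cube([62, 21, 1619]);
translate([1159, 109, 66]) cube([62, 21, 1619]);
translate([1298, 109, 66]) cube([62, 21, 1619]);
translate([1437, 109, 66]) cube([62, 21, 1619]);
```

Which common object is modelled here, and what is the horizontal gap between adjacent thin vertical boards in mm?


A fence section. The picket gap is 77 mm.

Two posts, two rails, 10 pickets — a fence section. Span 1471 mm holds 10 pickets of 62 mm with 11 equal gaps: ⌊(1471 − 10·62) / 11⌋ = 77 mm.


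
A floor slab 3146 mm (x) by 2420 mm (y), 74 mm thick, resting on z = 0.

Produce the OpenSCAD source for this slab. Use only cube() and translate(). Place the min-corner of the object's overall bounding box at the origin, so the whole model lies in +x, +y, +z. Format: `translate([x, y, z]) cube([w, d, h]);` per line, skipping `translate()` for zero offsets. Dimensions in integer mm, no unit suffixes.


cube([3146, 2420, 74]);


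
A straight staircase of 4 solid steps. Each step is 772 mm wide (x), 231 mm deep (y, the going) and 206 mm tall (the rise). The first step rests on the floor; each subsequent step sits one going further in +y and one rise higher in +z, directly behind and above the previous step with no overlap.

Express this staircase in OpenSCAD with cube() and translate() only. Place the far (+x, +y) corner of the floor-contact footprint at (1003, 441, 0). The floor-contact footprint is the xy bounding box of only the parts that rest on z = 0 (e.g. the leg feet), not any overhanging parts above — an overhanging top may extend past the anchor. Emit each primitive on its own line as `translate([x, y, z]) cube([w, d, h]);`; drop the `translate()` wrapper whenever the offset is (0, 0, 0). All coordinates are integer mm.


translate([231, 210, 0]) cube([772, 231, 206]);
translate([231, 441, 206]) cube([772, 231, 206]);
translate([231, 672, 412]) cube([772, 231, 206]);
translate([231, 903, 618]) cube([772, 231, 206]);


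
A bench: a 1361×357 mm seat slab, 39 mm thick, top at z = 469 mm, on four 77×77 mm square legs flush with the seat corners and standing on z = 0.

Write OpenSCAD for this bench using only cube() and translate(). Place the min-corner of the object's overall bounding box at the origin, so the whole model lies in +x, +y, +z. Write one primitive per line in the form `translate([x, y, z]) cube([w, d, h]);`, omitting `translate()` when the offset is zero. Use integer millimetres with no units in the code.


translate([0, 0, 430]) cube([1361, 357, 39]);
cube([77, 77, 430]);
translate([0, 280, 0]) cube([77, 77, 430]);
translate([1284, 0, 0]) cube([77, 77, 430]);
translate([1284, 280, 0]) cube([77, 77, 430]);


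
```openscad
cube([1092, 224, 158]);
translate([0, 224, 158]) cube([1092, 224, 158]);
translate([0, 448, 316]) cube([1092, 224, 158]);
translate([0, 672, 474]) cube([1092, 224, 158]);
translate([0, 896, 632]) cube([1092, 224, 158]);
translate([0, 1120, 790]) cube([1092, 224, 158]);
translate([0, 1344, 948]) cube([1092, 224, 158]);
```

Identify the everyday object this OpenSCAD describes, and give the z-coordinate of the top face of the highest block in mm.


A staircase. The total rise is 1106 mm.

7 identical blocks, each offset up and back from the previous — a staircase. Each step is 158 mm tall and there are 7 of them, so the total rise is 7 × 158 = 1106 mm.


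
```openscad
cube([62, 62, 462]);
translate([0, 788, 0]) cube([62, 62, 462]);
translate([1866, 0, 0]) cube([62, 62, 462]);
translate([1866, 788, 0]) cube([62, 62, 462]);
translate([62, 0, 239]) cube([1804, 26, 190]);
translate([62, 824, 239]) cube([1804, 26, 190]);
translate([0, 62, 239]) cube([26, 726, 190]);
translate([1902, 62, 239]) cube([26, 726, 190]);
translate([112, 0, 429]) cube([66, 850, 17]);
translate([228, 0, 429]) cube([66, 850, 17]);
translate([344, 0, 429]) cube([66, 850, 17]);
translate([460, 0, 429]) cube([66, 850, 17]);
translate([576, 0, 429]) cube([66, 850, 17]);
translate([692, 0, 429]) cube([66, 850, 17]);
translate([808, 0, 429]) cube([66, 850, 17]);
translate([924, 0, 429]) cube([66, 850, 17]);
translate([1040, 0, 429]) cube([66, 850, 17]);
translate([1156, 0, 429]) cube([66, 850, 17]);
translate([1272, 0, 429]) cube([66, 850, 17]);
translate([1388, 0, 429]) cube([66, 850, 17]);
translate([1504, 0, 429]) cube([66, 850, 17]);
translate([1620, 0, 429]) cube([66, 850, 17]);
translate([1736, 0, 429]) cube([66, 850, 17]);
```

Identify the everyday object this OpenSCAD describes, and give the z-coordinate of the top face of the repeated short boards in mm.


A bed frame. The slat-top height is 446 mm.

Four posts, four rails, and a row of slats — a bed frame. Slats sit on the rails at z = 239 + 190 = 429; with slat thickness 17, the top is 446 mm.


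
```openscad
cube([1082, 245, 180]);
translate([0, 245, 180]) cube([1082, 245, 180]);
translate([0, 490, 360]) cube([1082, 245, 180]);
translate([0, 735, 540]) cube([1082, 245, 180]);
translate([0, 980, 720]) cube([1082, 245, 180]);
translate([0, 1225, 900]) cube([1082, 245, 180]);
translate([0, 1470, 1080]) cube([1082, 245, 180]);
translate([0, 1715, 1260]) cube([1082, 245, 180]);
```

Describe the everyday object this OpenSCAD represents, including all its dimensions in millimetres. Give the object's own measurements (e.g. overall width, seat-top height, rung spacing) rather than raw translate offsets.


A straight staircase of 8 solid steps. Each step is 1082 mm wide (x), 245 mm deep (y, the going) and 180 mm tall (the rise). The first step rests on the floor; each subsequent step sits one going further in +y and one rise higher in +z, directly behind and above the previous step with no overlap.


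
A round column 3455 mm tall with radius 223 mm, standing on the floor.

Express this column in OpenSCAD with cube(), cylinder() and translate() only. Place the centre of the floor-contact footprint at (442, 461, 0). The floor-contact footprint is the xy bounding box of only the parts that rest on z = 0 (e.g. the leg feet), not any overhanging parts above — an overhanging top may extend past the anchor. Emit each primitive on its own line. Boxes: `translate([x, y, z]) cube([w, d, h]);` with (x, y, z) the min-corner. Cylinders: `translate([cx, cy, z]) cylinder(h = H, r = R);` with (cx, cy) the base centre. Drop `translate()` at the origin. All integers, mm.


translate([442, 461, 0]) cylinder(h = 3455, r = 223);


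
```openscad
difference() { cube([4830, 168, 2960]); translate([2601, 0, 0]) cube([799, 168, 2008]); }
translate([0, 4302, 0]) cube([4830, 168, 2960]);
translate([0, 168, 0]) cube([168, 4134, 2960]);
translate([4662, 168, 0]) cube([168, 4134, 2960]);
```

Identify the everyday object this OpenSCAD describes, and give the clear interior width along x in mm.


A single room. The interior width is 4494 mm.

Four walls enclosing a rectangle with a door in the front wall — a room. Outside width 4830 minus two 168 mm walls gives 4494 mm.


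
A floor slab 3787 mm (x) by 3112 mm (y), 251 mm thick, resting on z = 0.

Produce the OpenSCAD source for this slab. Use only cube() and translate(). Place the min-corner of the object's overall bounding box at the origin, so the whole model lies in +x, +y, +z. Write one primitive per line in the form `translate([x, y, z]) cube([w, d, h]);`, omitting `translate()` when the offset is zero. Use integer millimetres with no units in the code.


cube([3787, 3112, 251]);


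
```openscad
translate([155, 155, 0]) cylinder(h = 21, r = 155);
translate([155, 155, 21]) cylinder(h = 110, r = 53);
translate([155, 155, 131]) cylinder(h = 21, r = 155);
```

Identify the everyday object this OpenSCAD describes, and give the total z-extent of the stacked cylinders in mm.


A spool. The overall height is 152 mm.

Three coaxial cylinders, large–small–large — a spool. Two 21 mm flanges and a 110 mm core give 21 + 110 + 21 = 152 mm.


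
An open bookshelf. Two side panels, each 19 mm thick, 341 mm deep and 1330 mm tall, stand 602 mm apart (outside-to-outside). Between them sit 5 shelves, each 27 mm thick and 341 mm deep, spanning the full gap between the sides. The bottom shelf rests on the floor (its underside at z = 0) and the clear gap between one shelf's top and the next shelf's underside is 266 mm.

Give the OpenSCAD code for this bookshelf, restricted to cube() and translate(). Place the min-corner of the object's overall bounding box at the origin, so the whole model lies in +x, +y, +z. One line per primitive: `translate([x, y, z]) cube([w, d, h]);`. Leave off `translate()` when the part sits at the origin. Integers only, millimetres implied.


cube([19, 341, 1330]);
translate([583, 0, 0]) cube([19, 341, 1330]);
translate([19, 0, 0]) cube([564, 341, 27]);
translate([19, 0, 293]) cube([564, 341, 27]);
translate([19, 0, 586]) cube([564, 341, 27]);
translate([19, 0, 879]) cube([564, 341, 27]);
translate([19, 0, 1172]) cube([564, 341, 27]);


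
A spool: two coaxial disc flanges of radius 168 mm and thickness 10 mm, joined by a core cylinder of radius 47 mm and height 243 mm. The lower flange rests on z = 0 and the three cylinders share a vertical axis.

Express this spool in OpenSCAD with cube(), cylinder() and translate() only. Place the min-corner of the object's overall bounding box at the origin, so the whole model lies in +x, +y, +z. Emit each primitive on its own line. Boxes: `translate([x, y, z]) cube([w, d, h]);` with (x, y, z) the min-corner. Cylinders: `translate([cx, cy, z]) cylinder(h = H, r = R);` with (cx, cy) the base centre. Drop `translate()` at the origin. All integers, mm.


translate([168, 168, 0]) cylinder(h = 10, r = 168);
translate([168, 168, 10]) cylinder(h = 243, r = 47);
translate([168, 168, 253]) cylinder(h = 10, r = 168);


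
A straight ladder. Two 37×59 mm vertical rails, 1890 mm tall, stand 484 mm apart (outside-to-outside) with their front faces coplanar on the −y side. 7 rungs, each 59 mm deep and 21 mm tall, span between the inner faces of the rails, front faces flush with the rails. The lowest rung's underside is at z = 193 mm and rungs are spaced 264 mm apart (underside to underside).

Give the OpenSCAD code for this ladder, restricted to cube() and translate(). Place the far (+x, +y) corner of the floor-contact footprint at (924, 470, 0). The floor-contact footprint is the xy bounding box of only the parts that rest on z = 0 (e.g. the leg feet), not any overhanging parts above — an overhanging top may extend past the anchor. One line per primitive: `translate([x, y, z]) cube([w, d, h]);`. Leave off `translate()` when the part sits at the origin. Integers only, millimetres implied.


translate([440, 411, 0]) cube([37, 59, 1890]);
translate([887, 411, 0]) cube([37, 59, 1890]);
translate([477, 411, 193]) cube([410, 59, 21]);
translate([477, 411, 457]) cube([410, 59, 21]);
translate([477, 411, 721]) cube([410, 59, 21]);
translate([477, 411, 985]) cube([410, 59, 21]);
translate([477, 411, 1249]) cube([410, 59, 21]);
translate([477, 411, 1513]) cube([410, 59, 21]);
translate([477, 411, 1777]) cube([410, 59, 21]);


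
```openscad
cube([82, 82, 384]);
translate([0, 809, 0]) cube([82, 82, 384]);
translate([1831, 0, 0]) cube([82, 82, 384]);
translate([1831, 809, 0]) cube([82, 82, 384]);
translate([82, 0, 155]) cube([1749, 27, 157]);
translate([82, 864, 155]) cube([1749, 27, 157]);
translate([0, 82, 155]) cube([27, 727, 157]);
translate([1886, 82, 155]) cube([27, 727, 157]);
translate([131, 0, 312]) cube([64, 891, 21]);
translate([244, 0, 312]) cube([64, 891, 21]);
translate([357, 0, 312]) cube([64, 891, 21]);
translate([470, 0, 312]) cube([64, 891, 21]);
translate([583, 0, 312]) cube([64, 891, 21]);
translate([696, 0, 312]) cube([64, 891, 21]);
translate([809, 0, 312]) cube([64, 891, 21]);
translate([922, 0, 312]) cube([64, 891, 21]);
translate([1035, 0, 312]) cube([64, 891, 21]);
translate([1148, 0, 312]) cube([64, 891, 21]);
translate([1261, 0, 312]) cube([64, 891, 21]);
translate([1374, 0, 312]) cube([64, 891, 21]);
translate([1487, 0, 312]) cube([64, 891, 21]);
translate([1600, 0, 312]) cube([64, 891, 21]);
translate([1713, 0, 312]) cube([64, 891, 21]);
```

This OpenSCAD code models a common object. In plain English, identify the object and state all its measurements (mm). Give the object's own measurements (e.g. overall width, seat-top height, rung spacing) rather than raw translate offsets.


A bed frame 1913 mm long (x) by 891 mm wide (y). Four 82×82 mm corner posts, 384 mm tall, at the corners of the footprint. Four rails of 27 mm thickness and 157 mm height run between adjacent posts with their undersides at z = 155 mm, their outer faces flush with the outside of the frame (the two x-running rails run between the posts' inner faces; the two y-running rails run between the posts' inner faces). 15 slats, each 64 mm wide (x) and 21 mm thick, lie across the top of the two x-running rails, running the full 891 mm width of the frame in y; along x they sit between the end posts with a 49 mm gap after the −x posts and between neighbouring slats, leaving 54 mm before the +x posts.


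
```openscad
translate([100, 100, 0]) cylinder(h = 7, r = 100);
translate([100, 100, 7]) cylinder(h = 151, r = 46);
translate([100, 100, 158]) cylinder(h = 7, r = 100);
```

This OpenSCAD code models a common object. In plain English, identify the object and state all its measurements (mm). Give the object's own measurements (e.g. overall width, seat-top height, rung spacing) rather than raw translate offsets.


A spool: two coaxial disc flanges of radius 100 mm and thickness 7 mm, joined by a core cylinder of radius 46 mm and height 151 mm. The lower flange rests on z = 0 and the three cylinders share a vertical axis.


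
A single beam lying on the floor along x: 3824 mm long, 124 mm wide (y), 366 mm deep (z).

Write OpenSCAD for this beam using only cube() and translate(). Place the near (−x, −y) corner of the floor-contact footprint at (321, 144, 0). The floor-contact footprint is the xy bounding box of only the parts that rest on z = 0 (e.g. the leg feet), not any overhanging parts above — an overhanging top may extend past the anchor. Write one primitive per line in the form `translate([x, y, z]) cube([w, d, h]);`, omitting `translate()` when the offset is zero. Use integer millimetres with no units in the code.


translate([321, 144, 0]) cube([3824, 124, 366]);


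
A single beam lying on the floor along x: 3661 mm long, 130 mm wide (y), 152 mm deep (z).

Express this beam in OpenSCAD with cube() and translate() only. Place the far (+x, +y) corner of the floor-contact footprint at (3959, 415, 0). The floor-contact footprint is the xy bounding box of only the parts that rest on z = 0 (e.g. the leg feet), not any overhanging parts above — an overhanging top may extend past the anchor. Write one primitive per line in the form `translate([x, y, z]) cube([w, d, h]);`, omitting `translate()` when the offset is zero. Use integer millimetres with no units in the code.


translate([298, 285, 0]) cube([3661, 130, 152]);


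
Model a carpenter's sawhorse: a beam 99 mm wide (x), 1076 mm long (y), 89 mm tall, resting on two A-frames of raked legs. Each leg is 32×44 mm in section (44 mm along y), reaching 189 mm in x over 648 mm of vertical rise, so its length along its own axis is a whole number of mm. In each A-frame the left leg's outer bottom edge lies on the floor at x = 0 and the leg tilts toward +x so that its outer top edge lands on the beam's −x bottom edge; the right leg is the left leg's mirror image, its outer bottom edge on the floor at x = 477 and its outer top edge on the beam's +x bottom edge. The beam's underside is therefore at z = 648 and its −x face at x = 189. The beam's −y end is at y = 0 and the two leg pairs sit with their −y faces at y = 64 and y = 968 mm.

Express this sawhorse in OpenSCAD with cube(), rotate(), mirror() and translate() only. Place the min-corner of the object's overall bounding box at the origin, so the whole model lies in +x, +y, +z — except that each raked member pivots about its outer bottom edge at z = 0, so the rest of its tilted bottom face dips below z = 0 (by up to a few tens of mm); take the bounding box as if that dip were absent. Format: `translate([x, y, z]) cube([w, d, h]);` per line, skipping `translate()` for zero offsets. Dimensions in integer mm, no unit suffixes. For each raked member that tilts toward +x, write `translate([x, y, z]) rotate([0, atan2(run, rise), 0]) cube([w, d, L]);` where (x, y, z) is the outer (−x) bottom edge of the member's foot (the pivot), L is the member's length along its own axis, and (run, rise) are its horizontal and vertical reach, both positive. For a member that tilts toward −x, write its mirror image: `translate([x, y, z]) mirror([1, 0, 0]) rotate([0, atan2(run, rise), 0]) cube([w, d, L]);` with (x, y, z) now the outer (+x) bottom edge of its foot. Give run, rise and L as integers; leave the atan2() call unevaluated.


translate([189, 0, 648]) cube([99, 1076, 89]);
translate([0, 64, 0]) rotate([0, atan2(189, 648), 0]) cube([32, 44, 675]);
translate([477, 64, 0]) mirror([1, 0, 0]) rotate([0, atan2(189, 648), 0]) cube([32, 44, 675]);
translate([0, 968, 0]) rotate([0, atan2(189, 648), 0]) cube([32, 44, 675]);
translate([477, 968, 0]) mirror([1, 0, 0]) rotate([0, atan2(189, 648), 0]) cube([32, 44, 675]);


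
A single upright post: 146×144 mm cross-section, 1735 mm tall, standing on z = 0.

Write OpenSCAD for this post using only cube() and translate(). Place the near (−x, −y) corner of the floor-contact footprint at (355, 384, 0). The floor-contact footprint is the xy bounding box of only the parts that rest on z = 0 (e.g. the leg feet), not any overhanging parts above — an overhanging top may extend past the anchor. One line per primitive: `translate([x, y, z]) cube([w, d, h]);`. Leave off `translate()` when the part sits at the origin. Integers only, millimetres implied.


translate([355, 384, 0]) cube([146, 144, 1735]);


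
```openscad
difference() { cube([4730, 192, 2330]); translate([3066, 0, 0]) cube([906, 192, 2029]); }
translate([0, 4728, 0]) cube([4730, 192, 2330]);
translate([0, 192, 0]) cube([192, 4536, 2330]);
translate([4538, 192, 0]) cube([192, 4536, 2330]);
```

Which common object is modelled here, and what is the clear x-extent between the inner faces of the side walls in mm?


A single room. The interior width is 4346 mm.

Four walls enclosing a rectangle with a door in the front wall — a room. Outside width 4730 minus two 192 mm walls gives 4346 mm.


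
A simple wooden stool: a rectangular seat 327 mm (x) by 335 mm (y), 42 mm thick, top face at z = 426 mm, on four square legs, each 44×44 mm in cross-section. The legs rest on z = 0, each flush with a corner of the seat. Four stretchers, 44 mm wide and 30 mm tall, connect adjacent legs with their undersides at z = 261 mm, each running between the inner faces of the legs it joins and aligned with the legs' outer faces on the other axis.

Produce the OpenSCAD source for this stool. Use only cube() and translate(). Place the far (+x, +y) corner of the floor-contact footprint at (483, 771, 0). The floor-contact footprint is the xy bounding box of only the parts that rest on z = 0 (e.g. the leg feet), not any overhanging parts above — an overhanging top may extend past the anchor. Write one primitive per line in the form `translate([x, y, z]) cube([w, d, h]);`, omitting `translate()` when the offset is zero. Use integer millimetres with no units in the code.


translate([156, 436, 384]) cube([327, 335, 42]);
translate([156, 436, 0]) cube([44, 44, 384]);
translate([439, 436, 0]) cube([44, 44, 384]);
translate([156, 727, 0]) cube([44, 44, 384]);
translate([439, 727, 0]) cube([44, 44, 384]);
translate([200, 436, 261]) cube([239, 44, 30]);
translate([200, 727, 261]) cube([239, 44, 30]);
translate([156, 480, 261]) cube([44, 247, 30]);
translate([439, 480, 261]) cube([44, 247, 30]);


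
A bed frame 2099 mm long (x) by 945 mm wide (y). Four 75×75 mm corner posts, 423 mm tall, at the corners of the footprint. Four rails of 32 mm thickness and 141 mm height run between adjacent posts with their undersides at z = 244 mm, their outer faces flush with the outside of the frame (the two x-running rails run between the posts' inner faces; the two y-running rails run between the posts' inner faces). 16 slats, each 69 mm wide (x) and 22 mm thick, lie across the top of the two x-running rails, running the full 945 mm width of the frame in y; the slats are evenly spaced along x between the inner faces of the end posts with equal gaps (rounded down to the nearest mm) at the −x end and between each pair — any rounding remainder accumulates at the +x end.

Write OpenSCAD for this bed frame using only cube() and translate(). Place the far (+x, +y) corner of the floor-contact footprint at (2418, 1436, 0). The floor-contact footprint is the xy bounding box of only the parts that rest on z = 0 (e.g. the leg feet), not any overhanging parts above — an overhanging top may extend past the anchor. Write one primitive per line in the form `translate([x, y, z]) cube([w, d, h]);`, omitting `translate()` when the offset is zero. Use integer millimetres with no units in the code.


// slat z = rail_z + rail_h = 244 + 141 = 385
// slat gap = ⌊(1949 − 16·69) / 17⌋ = 49
translate([319, 491, 0]) cube([75, 75, 423]);
translate([319, 1361, 0]) cube([75, 75, 423]);
translate([2343, 491, 0]) cube([75, 75, 423]);
translate([2343, 1361, 0]) cube([75, 75, 423]);
translate([394, 491, 244]) cube([1949, 32, 141]);
translate([394, 1404, 244]) cube([1949, 32, 141]);
translate([319, 566, 244]) cube([32, 795, 141]);
translate([2386, 566, 244]) cube([32, 795, 141]);
translate([443, 491, 385]) cube([69, 945, 22]);
translate([561, 491, 385]) cube([69, 945, 22]);
translate([679, 491, 385]) cube([69, 945, 22]);
translate([797, 491, 385]) cube([69, 945, 22]);
translate([915, 491, 385]) cube([69, 945, 22]);
translate([1033, 491, 385]) cube([69, 945, 22]);
translate([1151, 491, 385]) cube([69, 945, 22]);
translate([1269, 491, 385]) cube([69, 945, 22]);
translate([1387, 491, 385]) cube([69, 945, 22]);
translate([1505, 491, 385]) cube([69, 945, 22]);
translate([1623, 491, 385]) cube([69, 945, 22]);
translate([1741, 491, 385]) cube([69, 945, 22]);
translate([1859, 491, 385]) cube([69, 945, 22]);
translate([1977, 491, 385]) cube([69, 945, 22]);
translate([2095, 491, 385]) cube([69, 945, 22]);
translate([2213, 491, 385]) cube([69, 945, 22]);


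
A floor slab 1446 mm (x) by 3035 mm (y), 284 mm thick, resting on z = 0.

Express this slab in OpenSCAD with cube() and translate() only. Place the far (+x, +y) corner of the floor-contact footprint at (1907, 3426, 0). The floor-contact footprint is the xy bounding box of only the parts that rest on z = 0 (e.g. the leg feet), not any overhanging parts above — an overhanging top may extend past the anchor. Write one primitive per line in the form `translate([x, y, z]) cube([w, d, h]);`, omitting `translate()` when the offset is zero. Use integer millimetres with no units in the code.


translate([461, 391, 0]) cube([1446, 3035, 284]);


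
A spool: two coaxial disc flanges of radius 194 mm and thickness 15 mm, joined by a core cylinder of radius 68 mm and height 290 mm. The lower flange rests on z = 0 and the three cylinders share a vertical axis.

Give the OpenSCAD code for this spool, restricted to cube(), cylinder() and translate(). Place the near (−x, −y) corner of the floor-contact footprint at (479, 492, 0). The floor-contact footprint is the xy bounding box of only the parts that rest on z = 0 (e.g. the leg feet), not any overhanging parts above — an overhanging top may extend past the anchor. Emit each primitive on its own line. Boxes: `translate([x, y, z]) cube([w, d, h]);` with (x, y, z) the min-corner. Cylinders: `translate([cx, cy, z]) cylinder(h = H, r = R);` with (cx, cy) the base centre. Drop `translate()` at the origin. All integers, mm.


translate([673, 686, 0]) cylinder(h = 15, r = 194);
translate([673, 686, 15]) cylinder(h = 290, r = 68);
translate([673, 686, 305]) cylinder(h = 15, r = 194);


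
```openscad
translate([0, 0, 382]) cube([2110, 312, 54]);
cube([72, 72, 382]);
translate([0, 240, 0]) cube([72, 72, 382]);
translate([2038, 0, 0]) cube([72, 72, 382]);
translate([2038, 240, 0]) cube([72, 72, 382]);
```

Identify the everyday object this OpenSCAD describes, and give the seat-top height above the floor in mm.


A bench. The seat-top height is 436 mm.

A long slab on four corner posts — a bench. The slab sits at z = 382 with thickness 54, so the top is 382 + 54 = 436 mm.


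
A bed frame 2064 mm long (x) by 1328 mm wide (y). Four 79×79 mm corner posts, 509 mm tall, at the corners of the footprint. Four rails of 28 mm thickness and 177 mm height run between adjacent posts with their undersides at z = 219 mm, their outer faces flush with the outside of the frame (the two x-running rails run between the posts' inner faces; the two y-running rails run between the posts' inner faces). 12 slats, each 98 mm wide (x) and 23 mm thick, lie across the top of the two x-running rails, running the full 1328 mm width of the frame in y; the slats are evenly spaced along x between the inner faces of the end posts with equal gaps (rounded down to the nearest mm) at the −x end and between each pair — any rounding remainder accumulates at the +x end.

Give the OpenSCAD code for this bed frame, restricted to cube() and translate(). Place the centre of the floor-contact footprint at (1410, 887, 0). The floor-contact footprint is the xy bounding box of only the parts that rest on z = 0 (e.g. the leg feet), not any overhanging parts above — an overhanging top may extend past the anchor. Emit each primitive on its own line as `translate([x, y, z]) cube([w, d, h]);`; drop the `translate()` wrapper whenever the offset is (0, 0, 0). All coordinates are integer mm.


// slat z = rail_z + rail_h = 219 + 177 = 396
// slat gap = ⌊(1906 − 12·98) / 13⌋ = 56
translate([378, 223, 0]) cube([79, 79, 509]);
translate([378, 1472, 0]) cube([79, 79, 509]);
translate([2363, 223, 0]) cube([79, 79, 509]);
translate([2363, 1472, 0]) cube([79, 79, 509]);
translate([457, 223, 219]) cube([1906, 28, 177]);
translate([457, 1523, 219]) cube([1906, 28, 177]);
translate([378, 302, 219]) cube([28, 1170, 177]);
translate([2414, 302, 219]) cube([28, 1170, 177]);
translate([513, 223, 396]) cube([98, 1328, 23]);
translate([667, 223, 396]) cube([98, 1328, 23]);
translate([821, 223, 396]) cube([98, 1328, 23]);
translate([975, 223, 396]) cube([98, 1328, 23]);
translate([1129, 223, 396]) cube([98, 1328, 23]);
translate([1283, 223, 396]) cube([98, 1328, 23]);
translate([1437, 223, 396]) cube([98, 1328, 23]);
translate([1591, 223, 396]) cube([98, 1328, 23]);
translate([1745, 223, 396]) cube([98, 1328, 23]);
translate([1899, 223, 396]) cube([98, 1328, 23]);
translate([2053, 223, 396]) cube([98, 1328, 23]);
translate([2207, 223, 396]) cube([98, 1328, 23]);


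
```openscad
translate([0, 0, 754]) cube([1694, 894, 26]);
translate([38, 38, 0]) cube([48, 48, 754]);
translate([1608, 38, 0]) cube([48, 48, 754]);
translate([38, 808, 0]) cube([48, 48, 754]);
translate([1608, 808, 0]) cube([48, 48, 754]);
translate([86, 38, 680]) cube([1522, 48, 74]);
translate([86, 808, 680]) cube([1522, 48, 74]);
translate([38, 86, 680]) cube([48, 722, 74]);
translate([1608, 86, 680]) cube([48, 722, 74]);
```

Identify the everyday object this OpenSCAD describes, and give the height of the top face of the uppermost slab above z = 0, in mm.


A table. The table height is 780 mm.

A 1694×894×26 slab sits at z = 754 on four 48 mm square posts — a table. The top surface is at 754 + 26 = 780 mm.


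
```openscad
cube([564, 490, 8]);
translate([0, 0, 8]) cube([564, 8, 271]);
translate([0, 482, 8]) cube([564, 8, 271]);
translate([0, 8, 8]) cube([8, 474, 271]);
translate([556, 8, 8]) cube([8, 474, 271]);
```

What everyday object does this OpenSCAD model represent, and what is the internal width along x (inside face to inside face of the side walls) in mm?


An open box. The internal width is 548 mm.

A 564×490 base slab with four walls standing on it — an open box. The base is 564 mm wide and the walls are 8 mm thick, so the internal width is 564 − 2 × 8 = 548 mm.


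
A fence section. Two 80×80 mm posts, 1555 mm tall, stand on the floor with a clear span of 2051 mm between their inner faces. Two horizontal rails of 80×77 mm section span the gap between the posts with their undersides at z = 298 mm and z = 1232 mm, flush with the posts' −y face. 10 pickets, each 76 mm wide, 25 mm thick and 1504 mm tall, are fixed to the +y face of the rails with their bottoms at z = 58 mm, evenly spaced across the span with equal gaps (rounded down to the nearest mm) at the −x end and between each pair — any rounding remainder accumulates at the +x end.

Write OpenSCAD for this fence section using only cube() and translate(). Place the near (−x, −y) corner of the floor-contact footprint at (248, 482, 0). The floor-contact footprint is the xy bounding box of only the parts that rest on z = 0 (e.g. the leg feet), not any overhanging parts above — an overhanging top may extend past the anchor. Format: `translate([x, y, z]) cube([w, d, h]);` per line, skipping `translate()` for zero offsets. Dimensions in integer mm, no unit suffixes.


translate([248, 482, 0]) cube([80, 80, 1555]);
translate([2379, 482, 0]) cube([80, 80, 1555]);
translate([328, 482, 298]) cube([2051, 80, 77]);
translate([328, 482, 1232]) cube([2051, 80, 77]);
translate([445, 562, 58]) cube([76, 25, 1504]);
translate([638, 562, 58]) cube([76, 25, 1504]);
translate([831, 562, 58]) cube([76, 25, 1504]);
translate([1024, 562, 58]) cube([76, 25, 1504]);
translate([1217, 562, 58]) cube([76, 25, 1504]);
translate([1410, 562, 58]) cube([76, 25, 1504]);
translate([1603, 562, 58]) cube([76, 25, 1504]);
translate([1796, 562, 58]) cube([76, 25, 1504]);
translate([1989, 562, 58]) cube([76, 25, 1504]);
translate([2182, 562, 58]) cube([76, 25, 1504]);


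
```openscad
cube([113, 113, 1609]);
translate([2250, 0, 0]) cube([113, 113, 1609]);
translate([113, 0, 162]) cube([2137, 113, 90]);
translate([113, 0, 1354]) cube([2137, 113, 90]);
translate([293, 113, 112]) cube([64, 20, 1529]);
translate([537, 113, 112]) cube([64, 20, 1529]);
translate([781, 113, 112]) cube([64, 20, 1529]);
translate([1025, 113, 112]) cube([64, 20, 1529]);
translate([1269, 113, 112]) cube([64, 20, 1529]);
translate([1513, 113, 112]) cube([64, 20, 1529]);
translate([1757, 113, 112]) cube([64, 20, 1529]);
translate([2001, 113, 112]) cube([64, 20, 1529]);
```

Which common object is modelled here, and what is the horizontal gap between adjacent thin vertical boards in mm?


A fence section. The picket gap is 180 mm.

Two posts, two rails, 8 pickets — a fence section. Span 2137 mm holds 8 pickets of 64 mm with 9 equal gaps: ⌊(2137 − 8·64) / 9⌋ = 180 mm.


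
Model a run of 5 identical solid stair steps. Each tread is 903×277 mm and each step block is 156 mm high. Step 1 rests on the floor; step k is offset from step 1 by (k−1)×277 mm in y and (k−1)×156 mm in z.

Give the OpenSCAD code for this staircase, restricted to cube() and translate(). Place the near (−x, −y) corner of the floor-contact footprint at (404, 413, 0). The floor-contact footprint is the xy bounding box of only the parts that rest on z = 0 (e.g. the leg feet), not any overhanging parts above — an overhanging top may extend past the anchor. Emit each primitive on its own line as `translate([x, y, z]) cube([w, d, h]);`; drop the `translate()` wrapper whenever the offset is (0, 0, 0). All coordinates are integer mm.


translate([404, 413, 0]) cube([903, 277, 156]);
translate([404, 690, 156]) cube([903, 277, 156]);
translate([404, 967, 312]) cube([903, 277, 156]);
translate([404, 1244, 468]) cube([903, 277, 156]);
translate([404, 1521, 624]) cube([903, 277, 156]);


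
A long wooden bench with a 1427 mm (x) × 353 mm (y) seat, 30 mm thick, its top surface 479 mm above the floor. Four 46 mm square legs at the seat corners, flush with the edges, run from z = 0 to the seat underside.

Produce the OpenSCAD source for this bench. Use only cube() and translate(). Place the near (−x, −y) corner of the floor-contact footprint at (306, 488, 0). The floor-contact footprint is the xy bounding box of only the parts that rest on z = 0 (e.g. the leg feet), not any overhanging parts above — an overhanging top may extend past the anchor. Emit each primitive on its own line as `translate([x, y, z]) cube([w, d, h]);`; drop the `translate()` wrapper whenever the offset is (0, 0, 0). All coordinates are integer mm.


// leg_h = 479 − 30 = 449
translate([306, 488, 449]) cube([1427, 353, 30]);
translate([306, 488, 0]) cube([46, 46, 449]);
translate([306, 795, 0]) cube([46, 46, 449]);
translate([1687, 488, 0]) cube([46, 46, 449]);
translate([1687, 795, 0]) cube([46, 46, 449]);


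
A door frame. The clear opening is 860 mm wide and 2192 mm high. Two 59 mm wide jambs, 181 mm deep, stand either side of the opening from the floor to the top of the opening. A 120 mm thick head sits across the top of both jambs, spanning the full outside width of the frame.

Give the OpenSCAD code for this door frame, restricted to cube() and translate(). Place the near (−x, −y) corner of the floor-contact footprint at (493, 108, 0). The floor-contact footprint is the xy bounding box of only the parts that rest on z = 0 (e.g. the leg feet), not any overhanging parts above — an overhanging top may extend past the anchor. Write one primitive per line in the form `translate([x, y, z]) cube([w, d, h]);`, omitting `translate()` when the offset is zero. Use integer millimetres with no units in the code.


translate([493, 108, 0]) cube([59, 181, 2192]);
translate([1412, 108, 0]) cube([59, 181, 2192]);
translate([493, 108, 2192]) cube([978, 181, 120]);
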